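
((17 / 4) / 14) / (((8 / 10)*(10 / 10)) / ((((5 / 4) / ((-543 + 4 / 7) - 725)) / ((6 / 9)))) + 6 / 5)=-1275 / 2266192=-0.00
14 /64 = 7 /32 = 0.22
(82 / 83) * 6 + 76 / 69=40256 / 5727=7.03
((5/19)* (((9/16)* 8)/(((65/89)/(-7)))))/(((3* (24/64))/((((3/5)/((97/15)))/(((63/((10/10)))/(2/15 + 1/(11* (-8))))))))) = -14329/7906470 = -0.00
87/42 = 29/14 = 2.07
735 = 735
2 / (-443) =-2 / 443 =-0.00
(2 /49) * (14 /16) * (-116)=-29 /7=-4.14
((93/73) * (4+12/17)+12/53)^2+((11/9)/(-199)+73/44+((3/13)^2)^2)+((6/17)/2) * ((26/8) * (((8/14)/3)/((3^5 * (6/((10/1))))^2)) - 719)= -86.52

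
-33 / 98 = -0.34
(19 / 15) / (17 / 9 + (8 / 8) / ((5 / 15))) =57 / 220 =0.26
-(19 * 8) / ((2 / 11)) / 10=-418 / 5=-83.60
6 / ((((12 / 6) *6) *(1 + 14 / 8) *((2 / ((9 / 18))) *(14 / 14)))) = 1 / 22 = 0.05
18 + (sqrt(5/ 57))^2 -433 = -23650/ 57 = -414.91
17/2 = 8.50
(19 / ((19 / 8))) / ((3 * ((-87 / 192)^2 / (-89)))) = -2916352 / 2523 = -1155.91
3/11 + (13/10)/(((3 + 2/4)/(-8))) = -1039/385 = -2.70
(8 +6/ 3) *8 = 80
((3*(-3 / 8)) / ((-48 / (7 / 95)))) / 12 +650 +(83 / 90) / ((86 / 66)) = 816581147 / 1254912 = 650.71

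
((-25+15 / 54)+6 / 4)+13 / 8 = -21.60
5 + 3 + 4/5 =8.80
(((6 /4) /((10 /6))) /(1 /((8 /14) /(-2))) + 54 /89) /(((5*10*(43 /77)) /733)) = 8780607 /956750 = 9.18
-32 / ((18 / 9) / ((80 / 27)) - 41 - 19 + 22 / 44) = 0.54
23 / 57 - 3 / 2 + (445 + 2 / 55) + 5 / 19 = 146587 / 330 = 444.20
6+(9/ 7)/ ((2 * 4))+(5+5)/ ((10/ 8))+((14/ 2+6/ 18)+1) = 3779/ 168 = 22.49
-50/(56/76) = -67.86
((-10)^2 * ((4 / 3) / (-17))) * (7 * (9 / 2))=-4200 / 17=-247.06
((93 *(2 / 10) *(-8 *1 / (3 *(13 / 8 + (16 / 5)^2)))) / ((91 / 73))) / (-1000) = 18104 / 5398575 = 0.00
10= 10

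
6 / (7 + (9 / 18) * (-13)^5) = -12 / 371279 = -0.00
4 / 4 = 1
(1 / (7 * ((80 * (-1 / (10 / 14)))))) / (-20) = 1 / 15680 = 0.00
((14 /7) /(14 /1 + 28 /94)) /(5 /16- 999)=-47 /335559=-0.00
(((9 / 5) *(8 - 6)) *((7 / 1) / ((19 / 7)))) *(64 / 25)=56448 / 2375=23.77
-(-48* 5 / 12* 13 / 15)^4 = -7311616 / 81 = -90266.86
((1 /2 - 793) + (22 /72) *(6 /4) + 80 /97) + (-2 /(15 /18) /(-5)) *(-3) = -46132633 /58200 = -792.66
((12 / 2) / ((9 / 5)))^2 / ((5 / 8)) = 160 / 9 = 17.78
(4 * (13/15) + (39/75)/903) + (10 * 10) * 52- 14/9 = 352299469/67725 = 5201.91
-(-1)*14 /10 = 7 /5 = 1.40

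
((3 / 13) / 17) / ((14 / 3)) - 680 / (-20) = 34.00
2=2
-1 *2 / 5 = -2 / 5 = -0.40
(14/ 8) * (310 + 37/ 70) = 21737/ 40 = 543.42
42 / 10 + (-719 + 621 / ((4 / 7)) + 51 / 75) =37263 / 100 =372.63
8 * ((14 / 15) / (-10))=-56 / 75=-0.75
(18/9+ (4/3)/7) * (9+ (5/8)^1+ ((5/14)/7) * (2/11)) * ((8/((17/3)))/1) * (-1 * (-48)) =91726944/64141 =1430.08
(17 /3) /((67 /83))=1411 /201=7.02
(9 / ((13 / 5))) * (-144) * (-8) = 51840 / 13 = 3987.69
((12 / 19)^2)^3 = 2985984 / 47045881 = 0.06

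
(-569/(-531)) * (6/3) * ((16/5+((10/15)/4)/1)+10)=228169/7965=28.65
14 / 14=1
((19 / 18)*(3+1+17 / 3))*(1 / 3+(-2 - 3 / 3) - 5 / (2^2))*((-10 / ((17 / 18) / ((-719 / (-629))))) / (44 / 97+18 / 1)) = 26.21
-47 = -47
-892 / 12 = -223 / 3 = -74.33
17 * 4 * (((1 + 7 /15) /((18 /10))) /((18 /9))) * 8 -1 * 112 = 2960 /27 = 109.63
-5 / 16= -0.31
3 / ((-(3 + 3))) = -1 / 2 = -0.50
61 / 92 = 0.66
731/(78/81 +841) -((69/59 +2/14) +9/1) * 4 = -379128007/9388729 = -40.38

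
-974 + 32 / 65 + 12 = -62498 / 65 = -961.51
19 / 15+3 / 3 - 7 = -71 / 15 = -4.73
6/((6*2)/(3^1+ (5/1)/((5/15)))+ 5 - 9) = -9/5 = -1.80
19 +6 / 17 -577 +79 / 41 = -387337 / 697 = -555.72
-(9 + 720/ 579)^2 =-3908529/ 37249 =-104.93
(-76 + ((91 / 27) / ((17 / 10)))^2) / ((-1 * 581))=15183656 / 122405661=0.12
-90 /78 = -15 /13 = -1.15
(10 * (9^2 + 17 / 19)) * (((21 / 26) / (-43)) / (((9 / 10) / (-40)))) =21784000 / 31863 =683.68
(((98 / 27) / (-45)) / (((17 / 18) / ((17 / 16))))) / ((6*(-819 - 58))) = 49 / 2841480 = 0.00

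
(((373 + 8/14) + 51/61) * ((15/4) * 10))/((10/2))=1199040/427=2808.06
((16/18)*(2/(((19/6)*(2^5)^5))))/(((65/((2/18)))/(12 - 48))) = -1/971243520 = -0.00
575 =575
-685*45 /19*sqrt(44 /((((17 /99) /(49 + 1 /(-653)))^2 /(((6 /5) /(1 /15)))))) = -30834124200*sqrt(22) /11101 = -13028093.15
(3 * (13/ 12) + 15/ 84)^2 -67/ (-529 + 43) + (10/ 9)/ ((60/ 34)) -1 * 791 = -778.48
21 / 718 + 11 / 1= 7919 / 718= 11.03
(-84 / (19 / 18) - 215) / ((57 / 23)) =-128731 / 1083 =-118.87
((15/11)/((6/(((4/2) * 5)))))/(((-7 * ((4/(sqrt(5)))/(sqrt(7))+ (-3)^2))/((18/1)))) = -20250/31009+ 1800 * sqrt(35)/217063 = -0.60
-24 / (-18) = 4 / 3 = 1.33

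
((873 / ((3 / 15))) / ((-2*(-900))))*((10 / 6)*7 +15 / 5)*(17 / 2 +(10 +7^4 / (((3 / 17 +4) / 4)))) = 117072307 / 1420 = 82445.29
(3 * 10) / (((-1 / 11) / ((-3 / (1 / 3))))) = 2970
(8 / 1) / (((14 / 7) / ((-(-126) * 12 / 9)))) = 672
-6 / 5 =-1.20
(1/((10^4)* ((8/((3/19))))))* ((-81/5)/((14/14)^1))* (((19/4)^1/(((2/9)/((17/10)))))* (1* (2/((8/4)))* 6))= -111537/16000000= -0.01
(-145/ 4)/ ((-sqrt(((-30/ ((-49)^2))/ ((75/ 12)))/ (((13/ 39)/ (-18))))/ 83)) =589715 *sqrt(5)/ 144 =9157.24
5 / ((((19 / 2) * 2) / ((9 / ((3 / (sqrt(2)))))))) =15 * sqrt(2) / 19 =1.12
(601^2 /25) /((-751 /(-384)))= 138701184 /18775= 7387.55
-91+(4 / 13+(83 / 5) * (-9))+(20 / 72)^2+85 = -155.02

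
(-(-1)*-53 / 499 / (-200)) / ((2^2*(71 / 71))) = 53 / 399200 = 0.00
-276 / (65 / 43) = -11868 / 65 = -182.58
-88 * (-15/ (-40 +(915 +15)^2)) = 66/ 43243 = 0.00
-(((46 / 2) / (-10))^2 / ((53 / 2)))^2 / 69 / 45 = -0.00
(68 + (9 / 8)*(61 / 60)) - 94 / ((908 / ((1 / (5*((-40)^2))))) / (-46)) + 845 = 1660086131 / 1816000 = 914.14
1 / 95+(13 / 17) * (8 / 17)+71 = 1959474 / 27455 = 71.37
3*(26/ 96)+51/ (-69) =27/ 368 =0.07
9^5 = 59049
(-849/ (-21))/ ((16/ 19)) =5377/ 112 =48.01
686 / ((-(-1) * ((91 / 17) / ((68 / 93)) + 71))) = 793016 / 90539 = 8.76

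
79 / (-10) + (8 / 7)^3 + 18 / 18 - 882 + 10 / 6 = -9114271 / 10290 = -885.74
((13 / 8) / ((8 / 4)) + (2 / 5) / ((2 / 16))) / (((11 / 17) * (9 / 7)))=12733 / 2640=4.82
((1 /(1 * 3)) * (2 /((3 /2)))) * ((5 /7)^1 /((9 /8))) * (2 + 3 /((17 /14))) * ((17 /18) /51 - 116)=-38079040 /260253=-146.32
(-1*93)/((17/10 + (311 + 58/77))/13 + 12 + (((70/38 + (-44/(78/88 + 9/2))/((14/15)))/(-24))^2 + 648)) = -4228330621394880/31107541398025219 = -0.14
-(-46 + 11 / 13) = 587 / 13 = 45.15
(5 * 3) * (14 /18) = 11.67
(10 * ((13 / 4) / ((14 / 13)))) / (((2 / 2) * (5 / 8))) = 338 / 7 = 48.29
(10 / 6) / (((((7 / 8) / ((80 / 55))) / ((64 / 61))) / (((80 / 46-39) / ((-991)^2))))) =-35102720 / 318285577533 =-0.00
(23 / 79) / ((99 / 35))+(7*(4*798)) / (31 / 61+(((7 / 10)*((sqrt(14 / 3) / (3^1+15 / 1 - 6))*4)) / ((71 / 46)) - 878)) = -15980927921968410695 / 630148827425460201 - 14255947145160*sqrt(42) / 9749137977046501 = -25.37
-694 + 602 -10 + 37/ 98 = -9959/ 98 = -101.62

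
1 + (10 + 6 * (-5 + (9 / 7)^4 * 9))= 308675 / 2401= 128.56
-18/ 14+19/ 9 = 52/ 63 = 0.83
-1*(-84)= 84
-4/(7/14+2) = -8/5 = -1.60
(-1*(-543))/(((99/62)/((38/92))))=106609/759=140.46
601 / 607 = 0.99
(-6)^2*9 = 324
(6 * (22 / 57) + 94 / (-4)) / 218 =-805 / 8284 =-0.10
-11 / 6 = -1.83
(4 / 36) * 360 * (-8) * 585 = -187200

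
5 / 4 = 1.25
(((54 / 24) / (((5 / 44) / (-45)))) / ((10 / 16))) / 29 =-49.16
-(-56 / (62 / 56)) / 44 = 392 / 341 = 1.15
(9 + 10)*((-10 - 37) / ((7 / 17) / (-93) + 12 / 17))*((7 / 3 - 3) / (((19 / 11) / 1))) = 544918 / 1109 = 491.36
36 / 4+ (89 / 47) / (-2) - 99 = -8549 / 94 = -90.95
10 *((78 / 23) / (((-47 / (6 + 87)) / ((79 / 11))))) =-5730660 / 11891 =-481.93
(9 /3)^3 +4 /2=29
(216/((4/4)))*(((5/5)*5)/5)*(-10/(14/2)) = -2160/7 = -308.57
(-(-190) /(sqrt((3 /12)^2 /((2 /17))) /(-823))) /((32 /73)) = -5707505 *sqrt(34) /68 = -489414.52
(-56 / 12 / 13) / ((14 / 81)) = -27 / 13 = -2.08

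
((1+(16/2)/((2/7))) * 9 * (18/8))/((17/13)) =30537/68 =449.07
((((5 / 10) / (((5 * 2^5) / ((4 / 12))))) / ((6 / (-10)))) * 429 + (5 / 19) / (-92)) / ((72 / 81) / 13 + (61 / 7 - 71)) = 17125563 / 1425137408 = 0.01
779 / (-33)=-779 / 33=-23.61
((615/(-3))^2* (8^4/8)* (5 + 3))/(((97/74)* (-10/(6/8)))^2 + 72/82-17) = 86955585638400/146163419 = 594920.30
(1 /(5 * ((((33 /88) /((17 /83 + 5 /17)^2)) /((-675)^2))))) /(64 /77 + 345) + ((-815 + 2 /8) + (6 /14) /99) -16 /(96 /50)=-31751485176553225 /48987001425516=-648.16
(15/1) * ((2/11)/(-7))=-30/77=-0.39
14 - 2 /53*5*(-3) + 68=4376 /53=82.57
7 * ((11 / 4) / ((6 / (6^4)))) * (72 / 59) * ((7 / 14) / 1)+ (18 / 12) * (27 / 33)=3294729 / 1298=2538.31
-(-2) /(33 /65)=3.94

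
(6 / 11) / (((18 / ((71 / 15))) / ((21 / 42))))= 71 / 990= 0.07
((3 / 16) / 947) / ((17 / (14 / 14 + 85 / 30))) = 0.00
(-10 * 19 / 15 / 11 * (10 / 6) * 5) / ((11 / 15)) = -4750 / 363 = -13.09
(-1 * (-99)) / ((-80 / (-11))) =1089 / 80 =13.61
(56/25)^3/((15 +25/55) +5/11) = 275968/390625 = 0.71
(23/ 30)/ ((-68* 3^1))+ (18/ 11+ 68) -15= 3677867/ 67320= 54.63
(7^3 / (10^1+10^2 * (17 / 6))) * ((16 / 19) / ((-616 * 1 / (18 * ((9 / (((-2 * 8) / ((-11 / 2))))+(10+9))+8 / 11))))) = -10627659 / 16184960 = -0.66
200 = 200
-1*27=-27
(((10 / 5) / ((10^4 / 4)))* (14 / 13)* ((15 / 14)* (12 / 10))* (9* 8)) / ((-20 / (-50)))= 324 / 1625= 0.20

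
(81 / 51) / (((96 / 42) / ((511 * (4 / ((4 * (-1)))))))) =-96579 / 272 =-355.07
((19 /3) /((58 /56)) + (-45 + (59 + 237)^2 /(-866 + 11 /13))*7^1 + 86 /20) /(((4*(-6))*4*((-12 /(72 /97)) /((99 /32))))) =-109085790033 /53995197440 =-2.02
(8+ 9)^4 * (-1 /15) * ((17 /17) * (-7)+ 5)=167042 /15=11136.13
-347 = -347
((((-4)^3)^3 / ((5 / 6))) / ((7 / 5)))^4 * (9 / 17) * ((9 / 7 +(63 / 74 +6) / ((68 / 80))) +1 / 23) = 12671075593794539651504.74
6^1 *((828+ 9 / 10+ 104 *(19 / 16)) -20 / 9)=85516 / 15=5701.07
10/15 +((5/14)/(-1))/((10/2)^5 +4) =9733/14602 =0.67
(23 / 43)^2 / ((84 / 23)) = 12167 / 155316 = 0.08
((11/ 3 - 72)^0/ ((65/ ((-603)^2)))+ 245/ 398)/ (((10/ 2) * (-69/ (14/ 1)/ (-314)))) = 13831374382/ 194025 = 71286.56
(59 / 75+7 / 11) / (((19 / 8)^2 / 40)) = 601088 / 59565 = 10.09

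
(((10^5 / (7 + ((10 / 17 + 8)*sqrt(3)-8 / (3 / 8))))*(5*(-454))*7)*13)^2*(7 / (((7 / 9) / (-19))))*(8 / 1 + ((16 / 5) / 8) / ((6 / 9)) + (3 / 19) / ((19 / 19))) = -10916039294965588492800000000000 / 10029889-6298040674882159257600000000000*sqrt(3) / 10029889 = -2175952867673497622803337.00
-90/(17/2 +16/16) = -180/19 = -9.47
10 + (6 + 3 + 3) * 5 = 70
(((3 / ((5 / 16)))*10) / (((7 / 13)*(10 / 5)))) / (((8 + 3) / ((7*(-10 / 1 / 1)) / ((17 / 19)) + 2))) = -808704 / 1309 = -617.80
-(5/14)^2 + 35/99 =4385/19404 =0.23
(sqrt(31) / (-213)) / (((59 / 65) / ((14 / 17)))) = -910*sqrt(31) / 213639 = -0.02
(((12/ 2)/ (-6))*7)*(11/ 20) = -77/ 20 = -3.85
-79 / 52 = -1.52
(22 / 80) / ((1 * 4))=11 / 160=0.07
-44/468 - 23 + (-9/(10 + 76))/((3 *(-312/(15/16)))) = -29743481/1287936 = -23.09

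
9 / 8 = 1.12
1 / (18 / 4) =2 / 9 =0.22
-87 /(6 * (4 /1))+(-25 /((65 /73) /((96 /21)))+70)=-61.98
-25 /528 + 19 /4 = 2483 /528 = 4.70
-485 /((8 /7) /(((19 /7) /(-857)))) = 9215 /6856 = 1.34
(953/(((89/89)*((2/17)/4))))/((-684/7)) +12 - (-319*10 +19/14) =3434245/1197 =2869.04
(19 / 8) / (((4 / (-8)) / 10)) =-95 / 2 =-47.50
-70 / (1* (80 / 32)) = -28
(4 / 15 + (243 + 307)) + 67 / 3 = 2863 / 5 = 572.60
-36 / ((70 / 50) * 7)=-180 / 49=-3.67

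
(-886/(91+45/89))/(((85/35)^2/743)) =-1435418789/1176808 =-1219.76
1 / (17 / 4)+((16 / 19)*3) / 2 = 484 / 323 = 1.50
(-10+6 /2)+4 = -3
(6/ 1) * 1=6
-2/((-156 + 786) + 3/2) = -4/1263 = -0.00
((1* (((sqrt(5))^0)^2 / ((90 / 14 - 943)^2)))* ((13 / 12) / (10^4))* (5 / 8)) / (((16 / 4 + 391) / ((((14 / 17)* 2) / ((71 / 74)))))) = 164983 / 491805631320960000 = 0.00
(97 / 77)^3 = 912673 / 456533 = 2.00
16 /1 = 16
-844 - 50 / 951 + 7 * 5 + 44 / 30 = -3840071 / 4755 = -807.59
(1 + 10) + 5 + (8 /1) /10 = 84 /5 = 16.80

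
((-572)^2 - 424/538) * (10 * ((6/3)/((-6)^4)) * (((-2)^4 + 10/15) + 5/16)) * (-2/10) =-5977500955/348624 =-17145.98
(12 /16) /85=3 /340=0.01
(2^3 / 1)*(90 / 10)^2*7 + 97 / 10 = 45457 / 10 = 4545.70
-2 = -2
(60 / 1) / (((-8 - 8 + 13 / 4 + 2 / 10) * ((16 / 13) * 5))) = -195 / 251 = -0.78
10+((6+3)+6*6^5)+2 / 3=140027 / 3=46675.67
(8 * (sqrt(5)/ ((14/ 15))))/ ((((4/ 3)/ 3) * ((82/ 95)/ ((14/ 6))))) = 4275 * sqrt(5)/ 82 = 116.58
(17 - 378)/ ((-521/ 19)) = 6859/ 521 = 13.17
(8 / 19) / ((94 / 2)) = 8 / 893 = 0.01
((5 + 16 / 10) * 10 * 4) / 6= 44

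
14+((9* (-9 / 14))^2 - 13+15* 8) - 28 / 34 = 153.65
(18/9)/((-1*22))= -1/11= -0.09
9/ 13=0.69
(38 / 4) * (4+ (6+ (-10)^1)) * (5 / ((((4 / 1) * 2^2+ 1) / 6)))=0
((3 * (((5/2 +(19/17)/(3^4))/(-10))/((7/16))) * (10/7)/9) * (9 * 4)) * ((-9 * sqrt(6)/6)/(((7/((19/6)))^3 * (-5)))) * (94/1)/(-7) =1275307588 * sqrt(6)/347148585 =9.00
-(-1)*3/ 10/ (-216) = -0.00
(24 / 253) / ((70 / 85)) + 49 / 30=92899 / 53130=1.75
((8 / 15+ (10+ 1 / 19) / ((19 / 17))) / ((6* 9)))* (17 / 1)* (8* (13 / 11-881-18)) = -11549402608 / 536085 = -21543.98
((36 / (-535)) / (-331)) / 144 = 1 / 708340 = 0.00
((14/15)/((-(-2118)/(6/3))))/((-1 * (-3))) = 14/47655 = 0.00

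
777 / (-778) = -777 / 778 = -1.00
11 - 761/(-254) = 14.00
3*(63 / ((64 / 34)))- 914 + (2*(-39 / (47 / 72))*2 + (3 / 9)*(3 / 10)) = -7914593 / 7520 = -1052.47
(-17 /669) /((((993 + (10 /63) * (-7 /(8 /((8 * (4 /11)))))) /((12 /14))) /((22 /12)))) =-6171 /153394787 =-0.00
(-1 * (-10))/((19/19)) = 10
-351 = -351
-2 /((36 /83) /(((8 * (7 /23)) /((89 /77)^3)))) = -7.27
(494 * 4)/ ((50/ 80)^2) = 5058.56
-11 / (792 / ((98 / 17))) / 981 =-49 / 600372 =-0.00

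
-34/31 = -1.10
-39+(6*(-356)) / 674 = -14211 / 337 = -42.17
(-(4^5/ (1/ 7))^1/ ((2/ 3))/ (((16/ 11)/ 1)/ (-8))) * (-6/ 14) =-25344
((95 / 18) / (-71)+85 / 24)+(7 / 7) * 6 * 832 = 4995.47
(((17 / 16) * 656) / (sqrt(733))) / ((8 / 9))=6273 * sqrt(733) / 5864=28.96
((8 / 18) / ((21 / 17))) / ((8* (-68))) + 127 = 192023 / 1512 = 127.00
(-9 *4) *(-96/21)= 1152/7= 164.57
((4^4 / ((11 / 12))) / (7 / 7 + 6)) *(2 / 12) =512 / 77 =6.65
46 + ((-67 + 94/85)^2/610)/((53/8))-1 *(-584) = 73704523554/116792125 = 631.07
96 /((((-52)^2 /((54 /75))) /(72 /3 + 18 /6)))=2916 /4225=0.69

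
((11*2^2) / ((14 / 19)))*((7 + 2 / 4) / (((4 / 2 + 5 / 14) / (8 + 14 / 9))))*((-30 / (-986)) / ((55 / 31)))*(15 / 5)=506540 / 5423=93.41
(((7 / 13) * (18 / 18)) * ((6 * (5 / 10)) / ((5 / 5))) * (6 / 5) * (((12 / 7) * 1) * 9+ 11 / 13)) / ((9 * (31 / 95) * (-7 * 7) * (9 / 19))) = -0.46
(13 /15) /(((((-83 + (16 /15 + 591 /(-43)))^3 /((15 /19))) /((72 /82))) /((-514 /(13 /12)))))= 1861984371375 /5721321381727616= 0.00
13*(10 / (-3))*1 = -43.33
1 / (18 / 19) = 19 / 18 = 1.06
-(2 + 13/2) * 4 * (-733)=24922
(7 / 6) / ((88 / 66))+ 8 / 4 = 23 / 8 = 2.88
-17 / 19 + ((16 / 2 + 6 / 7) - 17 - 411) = -420.04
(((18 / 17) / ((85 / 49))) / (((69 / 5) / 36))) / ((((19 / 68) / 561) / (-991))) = -1384514208 / 437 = -3168224.73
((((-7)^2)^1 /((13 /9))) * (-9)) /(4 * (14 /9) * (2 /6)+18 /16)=-857304 /8983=-95.44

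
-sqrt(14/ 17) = -0.91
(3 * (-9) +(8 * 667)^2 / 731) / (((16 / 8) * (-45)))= -28453159 / 65790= -432.48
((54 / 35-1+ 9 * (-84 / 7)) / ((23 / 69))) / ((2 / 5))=-11283 / 14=-805.93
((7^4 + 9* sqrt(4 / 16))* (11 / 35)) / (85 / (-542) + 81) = 14341591 / 1533595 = 9.35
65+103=168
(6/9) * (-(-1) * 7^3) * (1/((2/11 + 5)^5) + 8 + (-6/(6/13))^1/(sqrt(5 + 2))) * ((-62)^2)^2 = 48794364871334925472/1805076171- 18825052064 * sqrt(7)/3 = 10429612992.55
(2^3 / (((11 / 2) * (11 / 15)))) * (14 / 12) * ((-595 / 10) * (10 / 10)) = -16660 / 121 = -137.69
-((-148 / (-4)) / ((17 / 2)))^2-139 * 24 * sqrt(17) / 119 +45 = 7529 / 289-3336 * sqrt(17) / 119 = -89.53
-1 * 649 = -649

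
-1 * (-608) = 608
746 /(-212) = -373 /106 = -3.52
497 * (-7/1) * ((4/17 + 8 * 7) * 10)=-33259240/17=-1956425.88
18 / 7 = 2.57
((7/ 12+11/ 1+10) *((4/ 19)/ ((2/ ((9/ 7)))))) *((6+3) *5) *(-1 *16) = -39960/ 19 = -2103.16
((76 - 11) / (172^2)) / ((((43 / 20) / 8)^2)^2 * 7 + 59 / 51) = 10444800000 / 5673123412961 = 0.00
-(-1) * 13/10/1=13/10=1.30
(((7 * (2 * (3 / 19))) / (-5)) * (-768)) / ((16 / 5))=106.11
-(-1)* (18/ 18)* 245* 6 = 1470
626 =626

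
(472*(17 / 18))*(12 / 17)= 944 / 3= 314.67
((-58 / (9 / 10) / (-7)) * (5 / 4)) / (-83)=-725 / 5229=-0.14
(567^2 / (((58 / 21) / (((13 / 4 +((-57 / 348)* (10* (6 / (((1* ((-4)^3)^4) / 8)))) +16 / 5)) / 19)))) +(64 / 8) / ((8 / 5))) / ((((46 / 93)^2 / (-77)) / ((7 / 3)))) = -29022572.90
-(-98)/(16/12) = 147/2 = 73.50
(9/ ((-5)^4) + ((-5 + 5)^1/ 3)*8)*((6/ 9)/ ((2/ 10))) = 6/ 125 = 0.05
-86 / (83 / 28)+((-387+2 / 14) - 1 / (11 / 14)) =-2665954 / 6391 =-417.14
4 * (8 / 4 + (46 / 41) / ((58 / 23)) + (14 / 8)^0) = 16384 / 1189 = 13.78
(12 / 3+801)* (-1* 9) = -7245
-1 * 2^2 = -4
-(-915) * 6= 5490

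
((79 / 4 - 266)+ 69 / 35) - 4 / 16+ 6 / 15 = -17089 / 70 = -244.13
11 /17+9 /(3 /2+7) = 29 /17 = 1.71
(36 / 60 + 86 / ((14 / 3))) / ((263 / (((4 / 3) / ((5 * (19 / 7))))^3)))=232064 / 3382344375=0.00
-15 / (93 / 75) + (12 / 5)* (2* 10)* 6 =8553 / 31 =275.90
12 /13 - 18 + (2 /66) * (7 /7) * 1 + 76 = 25291 /429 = 58.95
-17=-17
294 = 294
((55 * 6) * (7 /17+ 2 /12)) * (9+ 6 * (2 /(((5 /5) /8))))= 340725 /17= 20042.65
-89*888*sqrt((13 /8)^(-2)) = -632256 /13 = -48635.08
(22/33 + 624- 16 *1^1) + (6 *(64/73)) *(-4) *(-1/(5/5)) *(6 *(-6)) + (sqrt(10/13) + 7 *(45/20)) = -116563/876 + sqrt(130)/13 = -132.19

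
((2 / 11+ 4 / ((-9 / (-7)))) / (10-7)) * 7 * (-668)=-1524376 / 297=-5132.58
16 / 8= 2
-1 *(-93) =93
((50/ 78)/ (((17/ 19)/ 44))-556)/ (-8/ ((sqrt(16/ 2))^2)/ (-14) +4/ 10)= -24340960/ 21879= -1112.53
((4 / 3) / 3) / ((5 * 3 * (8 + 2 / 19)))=0.00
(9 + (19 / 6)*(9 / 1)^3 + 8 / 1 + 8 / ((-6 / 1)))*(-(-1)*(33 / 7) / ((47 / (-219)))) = -33593505 / 658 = -51053.96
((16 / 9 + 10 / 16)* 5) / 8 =865 / 576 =1.50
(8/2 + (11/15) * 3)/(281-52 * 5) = 31/105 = 0.30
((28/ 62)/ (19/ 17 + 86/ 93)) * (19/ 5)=13566/ 16145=0.84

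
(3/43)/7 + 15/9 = 1514/903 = 1.68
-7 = -7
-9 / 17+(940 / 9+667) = 770.92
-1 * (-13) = 13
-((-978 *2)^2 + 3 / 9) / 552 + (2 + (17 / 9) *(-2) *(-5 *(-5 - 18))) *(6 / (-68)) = -194048561 / 28152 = -6892.89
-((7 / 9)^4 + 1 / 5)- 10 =-346616 / 32805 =-10.57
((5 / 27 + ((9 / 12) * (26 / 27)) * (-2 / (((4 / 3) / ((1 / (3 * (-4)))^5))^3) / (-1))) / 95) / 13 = 60867245726760947 / 405923661751768842240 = 0.00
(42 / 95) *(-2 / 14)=-6 / 95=-0.06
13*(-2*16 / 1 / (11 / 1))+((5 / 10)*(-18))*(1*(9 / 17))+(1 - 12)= -10020 / 187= -53.58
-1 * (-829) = 829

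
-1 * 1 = -1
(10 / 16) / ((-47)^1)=-5 / 376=-0.01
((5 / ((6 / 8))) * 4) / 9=80 / 27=2.96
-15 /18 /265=-0.00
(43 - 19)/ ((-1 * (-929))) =24/ 929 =0.03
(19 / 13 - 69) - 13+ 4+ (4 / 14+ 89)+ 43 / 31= 39873 / 2821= 14.13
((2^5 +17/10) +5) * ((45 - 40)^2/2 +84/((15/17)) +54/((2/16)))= 2088639/100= 20886.39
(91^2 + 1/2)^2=274332969/4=68583242.25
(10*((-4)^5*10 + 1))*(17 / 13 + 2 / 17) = -145940.50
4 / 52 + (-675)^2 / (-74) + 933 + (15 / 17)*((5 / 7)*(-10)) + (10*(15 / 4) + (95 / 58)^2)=-999371310965 / 192551996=-5190.14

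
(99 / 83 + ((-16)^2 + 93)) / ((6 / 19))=276127 / 249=1108.94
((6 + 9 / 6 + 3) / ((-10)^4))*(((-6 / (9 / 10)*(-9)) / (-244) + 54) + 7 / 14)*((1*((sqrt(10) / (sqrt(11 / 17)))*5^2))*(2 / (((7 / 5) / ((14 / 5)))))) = 138999*sqrt(1870) / 268400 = 22.39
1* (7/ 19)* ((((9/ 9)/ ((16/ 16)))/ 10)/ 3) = 7/ 570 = 0.01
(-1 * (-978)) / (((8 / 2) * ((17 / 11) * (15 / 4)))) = 3586 / 85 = 42.19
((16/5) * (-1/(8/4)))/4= -2/5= -0.40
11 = 11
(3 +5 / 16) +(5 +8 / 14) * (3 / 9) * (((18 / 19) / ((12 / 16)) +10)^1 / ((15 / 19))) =50077 / 1680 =29.81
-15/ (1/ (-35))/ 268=525/ 268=1.96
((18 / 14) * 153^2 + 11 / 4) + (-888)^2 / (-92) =13864615 / 644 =21528.91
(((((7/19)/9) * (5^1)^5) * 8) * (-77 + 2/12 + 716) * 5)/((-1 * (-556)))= 419453125/71307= 5882.36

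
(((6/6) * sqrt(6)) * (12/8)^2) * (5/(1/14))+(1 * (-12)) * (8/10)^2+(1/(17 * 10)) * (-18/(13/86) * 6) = -65652/5525+315 * sqrt(6)/2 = 373.91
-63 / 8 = -7.88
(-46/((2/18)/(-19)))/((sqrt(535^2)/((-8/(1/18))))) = -1132704/535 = -2117.20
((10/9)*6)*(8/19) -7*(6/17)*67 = -157678/969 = -162.72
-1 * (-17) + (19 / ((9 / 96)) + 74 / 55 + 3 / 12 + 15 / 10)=147023 / 660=222.76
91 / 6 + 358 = 2239 / 6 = 373.17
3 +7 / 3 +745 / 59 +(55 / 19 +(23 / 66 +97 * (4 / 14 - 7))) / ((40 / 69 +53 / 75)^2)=-952885236561781 / 2550129249822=-373.66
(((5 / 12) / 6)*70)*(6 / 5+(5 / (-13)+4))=10955 / 468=23.41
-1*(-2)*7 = 14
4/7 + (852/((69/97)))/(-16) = -47841/644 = -74.29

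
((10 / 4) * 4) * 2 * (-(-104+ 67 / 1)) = 740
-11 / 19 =-0.58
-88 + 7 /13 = -1137 /13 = -87.46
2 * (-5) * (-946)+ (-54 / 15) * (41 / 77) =3641362 / 385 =9458.08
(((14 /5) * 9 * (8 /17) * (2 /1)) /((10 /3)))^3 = 27653197824 /76765625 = 360.23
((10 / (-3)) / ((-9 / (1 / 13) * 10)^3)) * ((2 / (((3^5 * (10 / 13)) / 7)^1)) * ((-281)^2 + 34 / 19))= 10502051 / 853228525500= 0.00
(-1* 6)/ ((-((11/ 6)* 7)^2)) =216/ 5929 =0.04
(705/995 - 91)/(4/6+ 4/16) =-215616/2189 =-98.50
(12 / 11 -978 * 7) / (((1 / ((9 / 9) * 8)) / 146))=-7994853.82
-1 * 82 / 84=-0.98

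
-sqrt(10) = -3.16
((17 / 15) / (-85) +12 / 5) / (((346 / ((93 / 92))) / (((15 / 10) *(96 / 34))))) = 49941 / 1691075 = 0.03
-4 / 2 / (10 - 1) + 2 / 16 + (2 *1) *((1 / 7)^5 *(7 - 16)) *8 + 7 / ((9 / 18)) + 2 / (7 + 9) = 8482351 / 605052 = 14.02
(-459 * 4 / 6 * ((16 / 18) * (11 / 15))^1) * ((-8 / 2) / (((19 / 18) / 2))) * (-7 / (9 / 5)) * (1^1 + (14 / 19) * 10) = -17760512 / 361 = -49198.09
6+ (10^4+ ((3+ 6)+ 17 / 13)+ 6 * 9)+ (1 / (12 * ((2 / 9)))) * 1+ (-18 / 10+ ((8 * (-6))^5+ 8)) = -132492823381 / 520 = -254793891.12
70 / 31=2.26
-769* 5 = -3845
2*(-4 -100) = -208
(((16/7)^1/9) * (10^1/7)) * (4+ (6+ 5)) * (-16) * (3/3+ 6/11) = -217600/1617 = -134.57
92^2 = 8464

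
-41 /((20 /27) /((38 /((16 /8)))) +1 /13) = -353.72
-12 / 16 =-3 / 4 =-0.75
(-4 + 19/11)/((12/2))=-25/66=-0.38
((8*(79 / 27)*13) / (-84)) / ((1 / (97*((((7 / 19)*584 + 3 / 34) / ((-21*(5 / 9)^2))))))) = 13851922331 / 1187025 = 11669.44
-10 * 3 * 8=-240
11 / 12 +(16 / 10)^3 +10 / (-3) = 2519 / 1500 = 1.68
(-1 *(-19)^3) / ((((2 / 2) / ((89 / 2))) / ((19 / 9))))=11598569 / 18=644364.94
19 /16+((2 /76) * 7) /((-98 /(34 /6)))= 7513 /6384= 1.18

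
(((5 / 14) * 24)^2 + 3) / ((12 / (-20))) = -6245 / 49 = -127.45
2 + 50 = 52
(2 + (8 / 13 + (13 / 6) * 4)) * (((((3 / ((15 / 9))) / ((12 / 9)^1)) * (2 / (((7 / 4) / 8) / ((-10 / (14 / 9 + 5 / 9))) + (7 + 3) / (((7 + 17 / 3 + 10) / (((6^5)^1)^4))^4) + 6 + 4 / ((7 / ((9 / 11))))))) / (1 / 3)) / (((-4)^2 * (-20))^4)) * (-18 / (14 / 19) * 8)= -419936321673 / 1669058681778121973582946434815285184810607985237578731781526046080027648000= -0.00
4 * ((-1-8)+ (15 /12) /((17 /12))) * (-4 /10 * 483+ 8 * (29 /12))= 479872 /85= 5645.55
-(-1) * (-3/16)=-3/16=-0.19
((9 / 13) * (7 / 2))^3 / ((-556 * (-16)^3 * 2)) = 250047 / 80054321152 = 0.00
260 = 260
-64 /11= -5.82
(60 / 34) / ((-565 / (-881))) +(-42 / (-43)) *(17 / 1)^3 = 396617964 / 82603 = 4801.50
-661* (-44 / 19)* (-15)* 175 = -76345500 / 19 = -4018184.21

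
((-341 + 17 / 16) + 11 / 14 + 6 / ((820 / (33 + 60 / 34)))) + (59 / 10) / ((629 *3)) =-14682771043 / 43325520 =-338.89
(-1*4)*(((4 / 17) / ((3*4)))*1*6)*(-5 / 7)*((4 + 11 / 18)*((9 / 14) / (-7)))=-830 / 5831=-0.14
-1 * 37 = -37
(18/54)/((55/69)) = 0.42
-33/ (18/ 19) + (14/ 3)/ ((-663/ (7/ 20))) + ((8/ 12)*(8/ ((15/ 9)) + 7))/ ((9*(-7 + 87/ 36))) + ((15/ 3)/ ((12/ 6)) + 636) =660169831/ 1093950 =603.47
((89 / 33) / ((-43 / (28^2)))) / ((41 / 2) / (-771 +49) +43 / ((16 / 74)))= -0.25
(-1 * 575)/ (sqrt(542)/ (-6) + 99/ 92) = 47133900/ 1058663 + 7300200 * sqrt(542)/ 1058663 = 205.06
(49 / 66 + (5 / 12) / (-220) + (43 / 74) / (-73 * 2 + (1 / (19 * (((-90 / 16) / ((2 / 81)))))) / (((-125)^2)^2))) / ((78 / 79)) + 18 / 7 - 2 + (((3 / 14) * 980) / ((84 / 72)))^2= 426584433773247370622889689 / 13165650896836022833248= 32401.32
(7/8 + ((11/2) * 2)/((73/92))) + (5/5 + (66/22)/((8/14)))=20.99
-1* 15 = -15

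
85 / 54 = 1.57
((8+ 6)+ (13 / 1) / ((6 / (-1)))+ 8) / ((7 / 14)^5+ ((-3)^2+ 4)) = 1904 / 1251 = 1.52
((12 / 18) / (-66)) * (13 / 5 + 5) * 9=-38 / 55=-0.69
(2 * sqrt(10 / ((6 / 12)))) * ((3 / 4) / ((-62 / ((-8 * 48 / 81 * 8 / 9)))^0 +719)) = 0.01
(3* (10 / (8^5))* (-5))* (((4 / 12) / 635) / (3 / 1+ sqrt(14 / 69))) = -1035 / 1263026176+ 5* sqrt(966) / 1263026176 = -0.00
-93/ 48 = -31/ 16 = -1.94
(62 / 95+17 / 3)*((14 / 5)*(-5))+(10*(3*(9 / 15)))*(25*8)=1000786 / 285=3511.53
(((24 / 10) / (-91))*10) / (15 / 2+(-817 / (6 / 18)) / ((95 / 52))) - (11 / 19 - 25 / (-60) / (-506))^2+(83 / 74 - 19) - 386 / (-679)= -17.64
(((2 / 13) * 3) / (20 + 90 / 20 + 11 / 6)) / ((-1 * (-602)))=9 / 309127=0.00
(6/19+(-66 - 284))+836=9240/19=486.32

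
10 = 10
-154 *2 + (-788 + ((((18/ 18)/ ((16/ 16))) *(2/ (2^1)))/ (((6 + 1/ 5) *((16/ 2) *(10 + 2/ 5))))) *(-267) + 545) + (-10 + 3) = -7202643/ 12896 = -558.52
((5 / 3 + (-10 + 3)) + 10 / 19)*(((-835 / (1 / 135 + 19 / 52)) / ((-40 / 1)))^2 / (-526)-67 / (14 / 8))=611441368760471 / 2874723510372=212.70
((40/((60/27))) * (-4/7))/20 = -18/35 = -0.51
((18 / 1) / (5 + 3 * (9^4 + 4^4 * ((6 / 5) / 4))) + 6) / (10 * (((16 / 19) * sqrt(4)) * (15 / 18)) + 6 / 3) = 17032797 / 45513544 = 0.37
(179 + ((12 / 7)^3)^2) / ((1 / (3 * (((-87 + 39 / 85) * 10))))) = -1061256961080 / 2000033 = -530619.73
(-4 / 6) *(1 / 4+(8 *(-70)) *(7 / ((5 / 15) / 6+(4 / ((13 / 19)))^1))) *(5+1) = 3667739 / 1381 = 2655.86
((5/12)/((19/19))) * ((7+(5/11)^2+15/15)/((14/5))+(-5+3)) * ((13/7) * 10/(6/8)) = 512525/53361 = 9.60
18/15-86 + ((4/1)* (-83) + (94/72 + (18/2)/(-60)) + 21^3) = 398041/45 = 8845.36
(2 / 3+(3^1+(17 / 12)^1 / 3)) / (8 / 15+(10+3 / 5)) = 745 / 2004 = 0.37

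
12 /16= 3 /4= 0.75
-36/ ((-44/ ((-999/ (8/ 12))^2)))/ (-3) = -26946027/ 44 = -612409.70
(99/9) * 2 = 22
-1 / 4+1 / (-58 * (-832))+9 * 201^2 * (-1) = -17546327967 / 48256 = -363609.25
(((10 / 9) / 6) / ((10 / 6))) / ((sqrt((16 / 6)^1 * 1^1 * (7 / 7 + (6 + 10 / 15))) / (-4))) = -sqrt(46) / 69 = -0.10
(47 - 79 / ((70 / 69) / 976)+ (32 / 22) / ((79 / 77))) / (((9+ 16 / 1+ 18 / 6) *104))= -210013077 / 8051680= -26.08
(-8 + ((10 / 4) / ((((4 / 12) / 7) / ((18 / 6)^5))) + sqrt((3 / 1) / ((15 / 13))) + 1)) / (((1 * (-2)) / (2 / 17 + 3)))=-1351553 / 68-53 * sqrt(65) / 170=-19878.29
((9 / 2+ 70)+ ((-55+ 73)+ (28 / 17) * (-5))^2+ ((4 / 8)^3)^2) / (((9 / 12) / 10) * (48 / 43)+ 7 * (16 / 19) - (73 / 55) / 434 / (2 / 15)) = 30635605683375 / 1074093427984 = 28.52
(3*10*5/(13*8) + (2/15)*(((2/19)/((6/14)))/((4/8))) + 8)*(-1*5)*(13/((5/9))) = -422717/380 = -1112.41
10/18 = 5/9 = 0.56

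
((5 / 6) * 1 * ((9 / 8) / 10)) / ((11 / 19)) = 57 / 352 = 0.16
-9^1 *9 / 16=-81 / 16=-5.06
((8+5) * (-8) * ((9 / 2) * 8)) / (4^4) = -117 / 8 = -14.62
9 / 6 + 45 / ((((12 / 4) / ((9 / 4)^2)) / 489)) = 37134.94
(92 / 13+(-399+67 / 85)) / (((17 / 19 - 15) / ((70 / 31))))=28741566 / 459017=62.62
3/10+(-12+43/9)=-623/90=-6.92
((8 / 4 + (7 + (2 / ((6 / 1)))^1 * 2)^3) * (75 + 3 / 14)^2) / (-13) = -38606139 / 196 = -196970.10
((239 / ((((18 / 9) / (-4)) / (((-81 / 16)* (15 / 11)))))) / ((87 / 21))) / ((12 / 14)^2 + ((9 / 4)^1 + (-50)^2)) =19920411 / 62598646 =0.32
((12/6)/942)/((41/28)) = 28/19311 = 0.00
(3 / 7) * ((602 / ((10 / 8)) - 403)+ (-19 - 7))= 789 / 35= 22.54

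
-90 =-90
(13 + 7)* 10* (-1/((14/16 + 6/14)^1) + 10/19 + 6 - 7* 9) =-15878600/1387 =-11448.16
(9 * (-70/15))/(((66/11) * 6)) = -7/6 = -1.17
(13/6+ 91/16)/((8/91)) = 34307/384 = 89.34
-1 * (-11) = 11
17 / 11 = 1.55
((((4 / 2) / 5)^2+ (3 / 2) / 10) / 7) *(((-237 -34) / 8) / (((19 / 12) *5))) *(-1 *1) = 25203 / 133000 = 0.19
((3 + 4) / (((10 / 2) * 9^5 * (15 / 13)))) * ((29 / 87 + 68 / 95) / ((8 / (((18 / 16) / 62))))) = 27209 / 556477776000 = 0.00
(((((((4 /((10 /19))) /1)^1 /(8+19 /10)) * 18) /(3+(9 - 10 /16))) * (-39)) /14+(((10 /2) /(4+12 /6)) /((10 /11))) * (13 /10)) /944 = -141803 /61057920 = -0.00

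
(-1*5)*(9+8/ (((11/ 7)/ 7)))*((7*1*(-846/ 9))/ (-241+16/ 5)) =-8076950/ 13079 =-617.55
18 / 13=1.38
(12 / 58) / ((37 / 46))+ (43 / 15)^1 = 50279 / 16095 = 3.12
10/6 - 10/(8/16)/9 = -5/9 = -0.56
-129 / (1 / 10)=-1290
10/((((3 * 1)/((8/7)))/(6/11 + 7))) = 28.74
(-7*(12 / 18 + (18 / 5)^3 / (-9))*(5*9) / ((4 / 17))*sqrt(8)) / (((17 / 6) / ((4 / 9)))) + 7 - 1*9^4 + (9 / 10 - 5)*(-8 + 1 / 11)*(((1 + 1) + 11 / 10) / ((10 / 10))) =-7098823 / 1100 + 47432*sqrt(2) / 25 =-3770.32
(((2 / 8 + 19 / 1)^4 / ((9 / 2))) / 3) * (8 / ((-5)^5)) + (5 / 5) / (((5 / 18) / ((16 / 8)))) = -18.84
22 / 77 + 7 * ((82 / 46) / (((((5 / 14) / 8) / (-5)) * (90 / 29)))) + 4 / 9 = -3257326 / 7245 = -449.60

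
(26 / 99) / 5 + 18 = 8936 / 495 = 18.05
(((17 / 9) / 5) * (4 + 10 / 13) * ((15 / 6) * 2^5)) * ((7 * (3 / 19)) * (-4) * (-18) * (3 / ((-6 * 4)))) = -354144 / 247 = -1433.78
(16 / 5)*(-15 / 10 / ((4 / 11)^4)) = -43923 / 160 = -274.52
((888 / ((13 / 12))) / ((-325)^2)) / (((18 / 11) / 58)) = 0.28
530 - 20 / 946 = 250680 / 473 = 529.98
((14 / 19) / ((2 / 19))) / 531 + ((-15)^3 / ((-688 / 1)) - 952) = -345995315 / 365328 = -947.08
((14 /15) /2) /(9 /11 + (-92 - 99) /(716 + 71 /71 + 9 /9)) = 7898 /9345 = 0.85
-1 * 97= -97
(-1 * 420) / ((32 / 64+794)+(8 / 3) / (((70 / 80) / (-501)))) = 5880 / 10253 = 0.57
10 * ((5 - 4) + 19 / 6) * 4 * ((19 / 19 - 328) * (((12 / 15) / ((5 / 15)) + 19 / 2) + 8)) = -1084550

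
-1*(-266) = 266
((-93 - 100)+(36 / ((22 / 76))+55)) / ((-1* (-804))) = -25 / 1474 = -0.02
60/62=0.97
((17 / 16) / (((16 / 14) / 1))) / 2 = 119 / 256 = 0.46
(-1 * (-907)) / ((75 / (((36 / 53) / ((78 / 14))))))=25396 / 17225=1.47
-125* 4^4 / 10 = -3200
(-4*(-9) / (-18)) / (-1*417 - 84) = 2 / 501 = 0.00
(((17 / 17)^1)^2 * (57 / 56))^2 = 3249 / 3136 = 1.04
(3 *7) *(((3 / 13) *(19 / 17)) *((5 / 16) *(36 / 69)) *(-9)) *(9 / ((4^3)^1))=-1454355 / 1301248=-1.12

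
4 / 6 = 2 / 3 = 0.67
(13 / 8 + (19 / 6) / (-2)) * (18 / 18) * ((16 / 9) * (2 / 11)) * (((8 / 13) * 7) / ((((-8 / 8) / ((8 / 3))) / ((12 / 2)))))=-3584 / 3861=-0.93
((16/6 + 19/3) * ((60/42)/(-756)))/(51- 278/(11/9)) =55/570654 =0.00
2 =2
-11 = -11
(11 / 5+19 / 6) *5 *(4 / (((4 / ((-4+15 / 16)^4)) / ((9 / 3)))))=928132961 / 131072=7081.09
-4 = -4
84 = 84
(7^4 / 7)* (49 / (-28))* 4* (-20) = 48020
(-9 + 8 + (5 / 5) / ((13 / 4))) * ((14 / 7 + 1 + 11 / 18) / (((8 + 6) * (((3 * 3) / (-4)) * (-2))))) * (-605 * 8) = 12100 / 63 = 192.06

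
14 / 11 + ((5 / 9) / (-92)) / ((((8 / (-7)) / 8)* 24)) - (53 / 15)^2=-61260167 / 5464800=-11.21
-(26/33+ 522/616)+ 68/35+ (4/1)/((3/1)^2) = 1489/1980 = 0.75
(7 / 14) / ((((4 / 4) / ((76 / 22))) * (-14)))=-19 / 154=-0.12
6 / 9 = 2 / 3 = 0.67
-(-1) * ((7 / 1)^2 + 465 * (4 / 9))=767 / 3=255.67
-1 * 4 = -4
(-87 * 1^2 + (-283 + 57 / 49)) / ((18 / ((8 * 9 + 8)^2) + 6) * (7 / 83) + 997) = -4800188800 / 12981945487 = -0.37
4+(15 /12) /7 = 117 /28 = 4.18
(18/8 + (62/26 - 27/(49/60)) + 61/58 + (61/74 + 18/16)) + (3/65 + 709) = 18690214363/27340040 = 683.62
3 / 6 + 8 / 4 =5 / 2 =2.50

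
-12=-12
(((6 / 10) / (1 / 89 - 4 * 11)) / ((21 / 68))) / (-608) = 1513 / 20827800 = 0.00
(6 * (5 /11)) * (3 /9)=10 /11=0.91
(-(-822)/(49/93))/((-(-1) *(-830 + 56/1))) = -4247/2107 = -2.02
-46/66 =-23/33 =-0.70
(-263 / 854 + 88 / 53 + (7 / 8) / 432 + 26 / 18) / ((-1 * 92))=-0.03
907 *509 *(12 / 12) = 461663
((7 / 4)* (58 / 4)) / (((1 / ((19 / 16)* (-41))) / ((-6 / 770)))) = 67773 / 7040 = 9.63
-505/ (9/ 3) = -505/ 3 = -168.33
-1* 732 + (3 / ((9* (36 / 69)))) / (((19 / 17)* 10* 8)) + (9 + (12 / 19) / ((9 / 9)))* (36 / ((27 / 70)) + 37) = 523.32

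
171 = 171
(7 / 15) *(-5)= -7 / 3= -2.33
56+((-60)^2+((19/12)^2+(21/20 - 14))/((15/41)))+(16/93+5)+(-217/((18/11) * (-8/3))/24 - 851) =7455861383/2678400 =2783.70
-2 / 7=-0.29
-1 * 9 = -9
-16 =-16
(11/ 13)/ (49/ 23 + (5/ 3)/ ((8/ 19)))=6072/ 43693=0.14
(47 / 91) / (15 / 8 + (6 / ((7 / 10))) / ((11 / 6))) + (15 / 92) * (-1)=-406313 / 4825860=-0.08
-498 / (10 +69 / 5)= -2490 / 119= -20.92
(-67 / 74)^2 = 4489 / 5476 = 0.82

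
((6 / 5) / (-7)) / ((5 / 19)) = -114 / 175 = -0.65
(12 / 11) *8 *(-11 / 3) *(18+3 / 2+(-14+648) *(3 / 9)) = -22160 / 3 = -7386.67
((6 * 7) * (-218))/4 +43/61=-139586/61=-2288.30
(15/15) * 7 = 7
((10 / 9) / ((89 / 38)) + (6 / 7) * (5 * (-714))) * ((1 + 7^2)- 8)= -34309520 / 267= -128500.07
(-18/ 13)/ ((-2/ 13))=9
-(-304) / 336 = 19 / 21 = 0.90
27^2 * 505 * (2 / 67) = 736290 / 67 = 10989.40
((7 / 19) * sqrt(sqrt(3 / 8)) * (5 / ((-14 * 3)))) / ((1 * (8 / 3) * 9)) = -5 * 6^(1 / 4) / 5472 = -0.00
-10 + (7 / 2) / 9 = -173 / 18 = -9.61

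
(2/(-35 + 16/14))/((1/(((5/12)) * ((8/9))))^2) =-0.01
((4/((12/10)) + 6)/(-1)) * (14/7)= -56/3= -18.67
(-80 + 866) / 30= 131 / 5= 26.20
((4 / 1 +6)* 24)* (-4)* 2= -1920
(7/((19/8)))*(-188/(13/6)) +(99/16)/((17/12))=-4222065/16796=-251.37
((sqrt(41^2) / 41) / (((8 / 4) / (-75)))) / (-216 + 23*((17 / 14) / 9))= 189 / 1073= 0.18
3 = 3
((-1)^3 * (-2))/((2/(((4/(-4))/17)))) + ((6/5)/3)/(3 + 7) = -8/425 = -0.02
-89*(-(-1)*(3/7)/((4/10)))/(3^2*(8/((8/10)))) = -1.06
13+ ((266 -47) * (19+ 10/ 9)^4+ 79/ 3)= 78349753855/ 2187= 35825218.96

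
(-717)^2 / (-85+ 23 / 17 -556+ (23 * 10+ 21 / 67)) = -585547371 / 466231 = -1255.92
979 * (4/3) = 3916/3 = 1305.33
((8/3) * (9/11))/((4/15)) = 90/11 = 8.18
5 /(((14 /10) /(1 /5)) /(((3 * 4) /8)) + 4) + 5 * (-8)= -1025 /26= -39.42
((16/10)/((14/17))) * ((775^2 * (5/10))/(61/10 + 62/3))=21798.17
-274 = -274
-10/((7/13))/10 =-13/7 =-1.86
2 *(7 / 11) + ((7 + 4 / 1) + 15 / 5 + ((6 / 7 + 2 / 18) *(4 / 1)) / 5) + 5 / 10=114673 / 6930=16.55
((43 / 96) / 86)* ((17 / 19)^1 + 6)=131 / 3648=0.04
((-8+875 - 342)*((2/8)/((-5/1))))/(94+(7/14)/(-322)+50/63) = -30429/109883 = -0.28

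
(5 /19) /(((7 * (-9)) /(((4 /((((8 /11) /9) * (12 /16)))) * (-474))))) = 17380 /133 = 130.68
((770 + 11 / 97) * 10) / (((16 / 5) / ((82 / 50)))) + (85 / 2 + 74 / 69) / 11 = 2326953463 / 588984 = 3950.79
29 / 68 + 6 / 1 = 437 / 68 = 6.43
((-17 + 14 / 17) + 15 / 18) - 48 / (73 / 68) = -447173 / 7446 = -60.06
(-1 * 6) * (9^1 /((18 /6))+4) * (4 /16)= -21 /2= -10.50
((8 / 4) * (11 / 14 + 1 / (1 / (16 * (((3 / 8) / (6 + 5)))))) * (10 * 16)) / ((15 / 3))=6560 / 77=85.19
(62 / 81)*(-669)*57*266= -69876604 / 9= -7764067.11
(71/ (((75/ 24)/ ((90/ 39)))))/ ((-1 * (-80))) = 0.66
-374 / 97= -3.86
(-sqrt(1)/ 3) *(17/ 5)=-17/ 15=-1.13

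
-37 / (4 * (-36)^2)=-37 / 5184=-0.01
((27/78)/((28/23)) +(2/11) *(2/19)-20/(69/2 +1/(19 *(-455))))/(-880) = 5014127115/15973605904256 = 0.00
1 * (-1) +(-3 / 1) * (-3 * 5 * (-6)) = -271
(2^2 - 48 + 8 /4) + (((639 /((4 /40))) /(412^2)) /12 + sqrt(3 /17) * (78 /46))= -14257431 /339488 + 39 * sqrt(51) /391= -41.28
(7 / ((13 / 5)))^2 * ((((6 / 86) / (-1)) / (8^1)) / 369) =-1225 / 7150728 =-0.00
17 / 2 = 8.50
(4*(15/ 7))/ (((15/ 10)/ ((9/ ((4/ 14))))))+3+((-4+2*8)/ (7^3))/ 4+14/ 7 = 63458/ 343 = 185.01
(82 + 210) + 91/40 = 11771/40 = 294.28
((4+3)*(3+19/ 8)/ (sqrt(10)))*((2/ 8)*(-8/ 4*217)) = -65317*sqrt(10)/ 160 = -1290.94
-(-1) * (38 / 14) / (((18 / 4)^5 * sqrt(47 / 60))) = 1216 * sqrt(705) / 19427121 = 0.00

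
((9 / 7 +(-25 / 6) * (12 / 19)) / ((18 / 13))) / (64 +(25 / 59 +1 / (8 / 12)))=-137293 / 9311463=-0.01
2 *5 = 10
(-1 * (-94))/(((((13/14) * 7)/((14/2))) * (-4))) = -329/13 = -25.31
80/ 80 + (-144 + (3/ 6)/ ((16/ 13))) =-4563/ 32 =-142.59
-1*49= -49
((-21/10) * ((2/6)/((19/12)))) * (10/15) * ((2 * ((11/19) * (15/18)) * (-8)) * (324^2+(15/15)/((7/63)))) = 86227680/361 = 238857.84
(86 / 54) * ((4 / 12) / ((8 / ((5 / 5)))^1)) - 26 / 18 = -893 / 648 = -1.38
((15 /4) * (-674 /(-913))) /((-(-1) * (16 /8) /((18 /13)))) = 45495 /23738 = 1.92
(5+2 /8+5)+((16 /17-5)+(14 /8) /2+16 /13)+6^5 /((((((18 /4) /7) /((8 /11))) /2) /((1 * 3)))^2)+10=358299.82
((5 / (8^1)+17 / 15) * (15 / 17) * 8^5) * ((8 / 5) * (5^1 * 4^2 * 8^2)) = 7079985152 / 17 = 416469714.82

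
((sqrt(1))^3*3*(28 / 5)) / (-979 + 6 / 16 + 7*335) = 672 / 54655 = 0.01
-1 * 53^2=-2809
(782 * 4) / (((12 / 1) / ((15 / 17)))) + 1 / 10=2301 / 10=230.10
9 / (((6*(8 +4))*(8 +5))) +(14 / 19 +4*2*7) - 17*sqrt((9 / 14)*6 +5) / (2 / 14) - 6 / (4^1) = 109167 / 1976 - 17*sqrt(434) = -298.91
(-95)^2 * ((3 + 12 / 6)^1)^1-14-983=44128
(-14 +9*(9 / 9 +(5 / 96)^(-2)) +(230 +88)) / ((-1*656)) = -90769 / 16400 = -5.53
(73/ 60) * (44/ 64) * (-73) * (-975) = 3810235/ 64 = 59534.92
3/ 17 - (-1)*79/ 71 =1556/ 1207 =1.29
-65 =-65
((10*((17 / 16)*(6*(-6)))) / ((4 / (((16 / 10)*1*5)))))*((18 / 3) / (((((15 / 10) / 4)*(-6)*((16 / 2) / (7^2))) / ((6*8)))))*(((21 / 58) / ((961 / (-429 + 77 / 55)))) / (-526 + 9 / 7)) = 18849617136 / 102362837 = 184.15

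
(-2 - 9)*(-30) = 330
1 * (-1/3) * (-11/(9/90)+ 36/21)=36.10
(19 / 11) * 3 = 57 / 11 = 5.18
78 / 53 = 1.47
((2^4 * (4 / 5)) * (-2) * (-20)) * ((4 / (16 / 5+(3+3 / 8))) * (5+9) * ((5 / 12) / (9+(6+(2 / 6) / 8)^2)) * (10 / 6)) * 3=199.66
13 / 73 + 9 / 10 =787 / 730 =1.08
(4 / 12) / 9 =1 / 27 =0.04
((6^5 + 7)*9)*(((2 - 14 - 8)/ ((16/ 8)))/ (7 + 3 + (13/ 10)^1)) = -7004700/ 113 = -61988.50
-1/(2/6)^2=-9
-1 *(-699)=699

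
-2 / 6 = -0.33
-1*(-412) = 412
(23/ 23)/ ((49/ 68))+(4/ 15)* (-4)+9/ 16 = 10391/ 11760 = 0.88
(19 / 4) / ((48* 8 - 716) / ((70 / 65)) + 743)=133 / 12172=0.01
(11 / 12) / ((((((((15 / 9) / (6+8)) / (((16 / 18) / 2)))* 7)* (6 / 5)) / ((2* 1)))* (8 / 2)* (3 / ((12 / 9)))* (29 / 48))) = 352 / 2349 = 0.15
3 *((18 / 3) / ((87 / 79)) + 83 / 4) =9117 / 116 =78.59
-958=-958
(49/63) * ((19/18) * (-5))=-4.10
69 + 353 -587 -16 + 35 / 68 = -12273 / 68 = -180.49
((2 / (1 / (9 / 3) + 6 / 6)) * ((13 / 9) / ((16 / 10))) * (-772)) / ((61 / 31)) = -531.28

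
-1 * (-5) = 5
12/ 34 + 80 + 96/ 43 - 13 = 50867/ 731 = 69.59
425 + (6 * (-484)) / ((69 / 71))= -58953 / 23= -2563.17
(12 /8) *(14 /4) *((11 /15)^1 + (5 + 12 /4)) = 917 /20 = 45.85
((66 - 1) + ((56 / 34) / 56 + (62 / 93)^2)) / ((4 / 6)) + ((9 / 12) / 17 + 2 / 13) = 65245 / 663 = 98.41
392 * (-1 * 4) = -1568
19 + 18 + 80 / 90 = 37.89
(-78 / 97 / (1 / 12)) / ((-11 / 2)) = 1872 / 1067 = 1.75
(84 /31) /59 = 84 /1829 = 0.05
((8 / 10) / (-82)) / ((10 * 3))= -1 / 3075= -0.00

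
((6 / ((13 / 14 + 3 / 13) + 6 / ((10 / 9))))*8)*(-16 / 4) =-174720 / 5969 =-29.27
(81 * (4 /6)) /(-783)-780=-780.07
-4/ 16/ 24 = -1/ 96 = -0.01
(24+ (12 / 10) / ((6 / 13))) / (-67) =-133 / 335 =-0.40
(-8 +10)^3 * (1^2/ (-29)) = -8/ 29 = -0.28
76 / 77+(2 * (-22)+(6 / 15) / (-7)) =-16582 / 385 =-43.07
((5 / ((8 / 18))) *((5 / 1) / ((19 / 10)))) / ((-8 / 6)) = -3375 / 152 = -22.20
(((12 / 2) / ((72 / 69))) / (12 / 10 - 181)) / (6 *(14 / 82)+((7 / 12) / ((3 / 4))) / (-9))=-0.03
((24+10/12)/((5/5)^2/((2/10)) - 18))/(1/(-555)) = 27565/26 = 1060.19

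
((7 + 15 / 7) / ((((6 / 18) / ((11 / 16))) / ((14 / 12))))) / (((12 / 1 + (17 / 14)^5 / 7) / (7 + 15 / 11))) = 692717312 / 46597073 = 14.87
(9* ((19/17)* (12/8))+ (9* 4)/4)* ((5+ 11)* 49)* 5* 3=4815720/17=283277.65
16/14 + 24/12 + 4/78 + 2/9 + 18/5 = 28732/4095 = 7.02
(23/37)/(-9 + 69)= 23/2220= 0.01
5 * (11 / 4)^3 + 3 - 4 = 6591 / 64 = 102.98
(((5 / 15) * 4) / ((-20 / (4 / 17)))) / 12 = -1 / 765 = -0.00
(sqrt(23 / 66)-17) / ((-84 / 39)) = 221 / 28-13 * sqrt(1518) / 1848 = 7.62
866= 866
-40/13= -3.08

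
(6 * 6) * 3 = 108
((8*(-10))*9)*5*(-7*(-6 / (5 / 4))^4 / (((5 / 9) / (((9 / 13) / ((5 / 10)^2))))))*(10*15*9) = 5851190919168 / 65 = 90018321833.35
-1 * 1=-1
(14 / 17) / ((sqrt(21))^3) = 2* sqrt(21) / 1071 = 0.01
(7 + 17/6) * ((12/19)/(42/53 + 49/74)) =462796/108395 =4.27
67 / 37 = 1.81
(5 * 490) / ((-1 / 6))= -14700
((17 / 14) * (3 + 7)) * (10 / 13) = 850 / 91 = 9.34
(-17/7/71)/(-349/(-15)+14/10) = -51/36778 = -0.00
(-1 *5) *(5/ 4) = -25/ 4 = -6.25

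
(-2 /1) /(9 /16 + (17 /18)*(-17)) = 288 /2231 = 0.13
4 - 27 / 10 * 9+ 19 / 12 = -1123 / 60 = -18.72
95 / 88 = 1.08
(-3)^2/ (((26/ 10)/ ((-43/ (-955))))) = 387/ 2483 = 0.16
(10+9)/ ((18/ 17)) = 323/ 18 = 17.94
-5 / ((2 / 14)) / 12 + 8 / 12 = -2.25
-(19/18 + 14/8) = -101/36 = -2.81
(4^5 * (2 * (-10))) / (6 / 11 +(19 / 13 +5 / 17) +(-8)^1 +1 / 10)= 497868800 / 136109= 3657.87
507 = 507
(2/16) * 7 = 7/8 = 0.88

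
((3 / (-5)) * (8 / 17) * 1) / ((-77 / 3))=72 / 6545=0.01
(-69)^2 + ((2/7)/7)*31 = 233351/49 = 4762.27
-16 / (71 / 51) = -816 / 71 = -11.49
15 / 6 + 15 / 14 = 25 / 7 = 3.57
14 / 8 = 7 / 4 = 1.75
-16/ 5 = -3.20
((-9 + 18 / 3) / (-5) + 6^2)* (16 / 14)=41.83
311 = 311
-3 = -3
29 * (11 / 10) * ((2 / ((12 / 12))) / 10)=319 / 50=6.38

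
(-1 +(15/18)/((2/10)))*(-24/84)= -0.90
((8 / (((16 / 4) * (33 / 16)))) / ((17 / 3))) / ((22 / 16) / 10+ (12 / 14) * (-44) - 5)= -17920 / 4458641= -0.00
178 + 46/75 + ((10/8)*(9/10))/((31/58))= 1680679/9300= 180.72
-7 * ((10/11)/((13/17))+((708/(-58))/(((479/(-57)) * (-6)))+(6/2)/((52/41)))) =-184217369/7945652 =-23.18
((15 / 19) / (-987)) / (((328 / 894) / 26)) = -29055 / 512582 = -0.06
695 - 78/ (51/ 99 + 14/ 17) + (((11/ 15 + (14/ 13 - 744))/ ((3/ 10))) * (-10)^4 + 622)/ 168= -154596117361/ 1054404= -146619.43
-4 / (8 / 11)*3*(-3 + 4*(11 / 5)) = -957 / 10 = -95.70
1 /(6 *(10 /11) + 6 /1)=11 /126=0.09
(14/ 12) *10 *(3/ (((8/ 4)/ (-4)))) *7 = -490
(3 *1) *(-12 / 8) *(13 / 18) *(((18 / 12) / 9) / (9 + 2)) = -13 / 264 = -0.05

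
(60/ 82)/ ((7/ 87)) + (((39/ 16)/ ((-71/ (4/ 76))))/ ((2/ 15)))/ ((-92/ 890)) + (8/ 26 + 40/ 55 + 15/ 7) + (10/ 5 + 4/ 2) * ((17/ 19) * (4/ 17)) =1079426323125/ 81496262848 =13.25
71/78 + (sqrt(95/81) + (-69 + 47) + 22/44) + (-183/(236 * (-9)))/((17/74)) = -527159/26078 + sqrt(95)/9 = -19.13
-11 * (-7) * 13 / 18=1001 / 18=55.61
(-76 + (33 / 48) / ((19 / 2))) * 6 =-34623 / 76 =-455.57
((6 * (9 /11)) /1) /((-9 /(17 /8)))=-51 /44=-1.16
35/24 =1.46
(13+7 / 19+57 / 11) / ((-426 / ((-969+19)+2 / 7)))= 4295716 / 103873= 41.36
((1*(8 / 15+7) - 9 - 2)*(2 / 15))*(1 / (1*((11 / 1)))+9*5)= -51584 / 2475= -20.84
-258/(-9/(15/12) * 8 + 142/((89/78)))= -19135/4958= -3.86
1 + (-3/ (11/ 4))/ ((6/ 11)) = -1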